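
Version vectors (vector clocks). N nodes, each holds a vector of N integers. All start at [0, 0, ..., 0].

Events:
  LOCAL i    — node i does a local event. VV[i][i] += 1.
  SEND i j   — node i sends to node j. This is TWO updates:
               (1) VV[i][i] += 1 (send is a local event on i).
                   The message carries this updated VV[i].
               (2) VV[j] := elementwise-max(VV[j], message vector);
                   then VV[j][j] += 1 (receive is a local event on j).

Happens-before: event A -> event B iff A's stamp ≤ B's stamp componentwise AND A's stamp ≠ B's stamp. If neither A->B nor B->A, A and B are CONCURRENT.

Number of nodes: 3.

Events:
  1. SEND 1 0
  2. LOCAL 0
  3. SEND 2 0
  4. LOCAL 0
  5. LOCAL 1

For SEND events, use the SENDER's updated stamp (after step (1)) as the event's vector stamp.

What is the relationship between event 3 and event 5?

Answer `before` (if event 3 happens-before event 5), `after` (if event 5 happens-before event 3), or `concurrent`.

Initial: VV[0]=[0, 0, 0]
Initial: VV[1]=[0, 0, 0]
Initial: VV[2]=[0, 0, 0]
Event 1: SEND 1->0: VV[1][1]++ -> VV[1]=[0, 1, 0], msg_vec=[0, 1, 0]; VV[0]=max(VV[0],msg_vec) then VV[0][0]++ -> VV[0]=[1, 1, 0]
Event 2: LOCAL 0: VV[0][0]++ -> VV[0]=[2, 1, 0]
Event 3: SEND 2->0: VV[2][2]++ -> VV[2]=[0, 0, 1], msg_vec=[0, 0, 1]; VV[0]=max(VV[0],msg_vec) then VV[0][0]++ -> VV[0]=[3, 1, 1]
Event 4: LOCAL 0: VV[0][0]++ -> VV[0]=[4, 1, 1]
Event 5: LOCAL 1: VV[1][1]++ -> VV[1]=[0, 2, 0]
Event 3 stamp: [0, 0, 1]
Event 5 stamp: [0, 2, 0]
[0, 0, 1] <= [0, 2, 0]? False
[0, 2, 0] <= [0, 0, 1]? False
Relation: concurrent

Answer: concurrent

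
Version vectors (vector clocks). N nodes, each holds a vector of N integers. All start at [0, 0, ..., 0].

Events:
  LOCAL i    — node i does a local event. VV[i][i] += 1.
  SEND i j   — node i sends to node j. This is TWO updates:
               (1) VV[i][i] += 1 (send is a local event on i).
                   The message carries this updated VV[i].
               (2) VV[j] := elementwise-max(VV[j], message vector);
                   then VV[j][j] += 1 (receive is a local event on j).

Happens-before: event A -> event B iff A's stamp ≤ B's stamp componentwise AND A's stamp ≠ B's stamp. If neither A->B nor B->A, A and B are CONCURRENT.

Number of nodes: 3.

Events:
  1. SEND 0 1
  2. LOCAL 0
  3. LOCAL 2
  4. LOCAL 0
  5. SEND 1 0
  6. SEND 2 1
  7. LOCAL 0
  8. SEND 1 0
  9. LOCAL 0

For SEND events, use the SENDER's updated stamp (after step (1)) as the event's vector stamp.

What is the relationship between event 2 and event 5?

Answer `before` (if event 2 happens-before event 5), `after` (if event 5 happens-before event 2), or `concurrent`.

Initial: VV[0]=[0, 0, 0]
Initial: VV[1]=[0, 0, 0]
Initial: VV[2]=[0, 0, 0]
Event 1: SEND 0->1: VV[0][0]++ -> VV[0]=[1, 0, 0], msg_vec=[1, 0, 0]; VV[1]=max(VV[1],msg_vec) then VV[1][1]++ -> VV[1]=[1, 1, 0]
Event 2: LOCAL 0: VV[0][0]++ -> VV[0]=[2, 0, 0]
Event 3: LOCAL 2: VV[2][2]++ -> VV[2]=[0, 0, 1]
Event 4: LOCAL 0: VV[0][0]++ -> VV[0]=[3, 0, 0]
Event 5: SEND 1->0: VV[1][1]++ -> VV[1]=[1, 2, 0], msg_vec=[1, 2, 0]; VV[0]=max(VV[0],msg_vec) then VV[0][0]++ -> VV[0]=[4, 2, 0]
Event 6: SEND 2->1: VV[2][2]++ -> VV[2]=[0, 0, 2], msg_vec=[0, 0, 2]; VV[1]=max(VV[1],msg_vec) then VV[1][1]++ -> VV[1]=[1, 3, 2]
Event 7: LOCAL 0: VV[0][0]++ -> VV[0]=[5, 2, 0]
Event 8: SEND 1->0: VV[1][1]++ -> VV[1]=[1, 4, 2], msg_vec=[1, 4, 2]; VV[0]=max(VV[0],msg_vec) then VV[0][0]++ -> VV[0]=[6, 4, 2]
Event 9: LOCAL 0: VV[0][0]++ -> VV[0]=[7, 4, 2]
Event 2 stamp: [2, 0, 0]
Event 5 stamp: [1, 2, 0]
[2, 0, 0] <= [1, 2, 0]? False
[1, 2, 0] <= [2, 0, 0]? False
Relation: concurrent

Answer: concurrent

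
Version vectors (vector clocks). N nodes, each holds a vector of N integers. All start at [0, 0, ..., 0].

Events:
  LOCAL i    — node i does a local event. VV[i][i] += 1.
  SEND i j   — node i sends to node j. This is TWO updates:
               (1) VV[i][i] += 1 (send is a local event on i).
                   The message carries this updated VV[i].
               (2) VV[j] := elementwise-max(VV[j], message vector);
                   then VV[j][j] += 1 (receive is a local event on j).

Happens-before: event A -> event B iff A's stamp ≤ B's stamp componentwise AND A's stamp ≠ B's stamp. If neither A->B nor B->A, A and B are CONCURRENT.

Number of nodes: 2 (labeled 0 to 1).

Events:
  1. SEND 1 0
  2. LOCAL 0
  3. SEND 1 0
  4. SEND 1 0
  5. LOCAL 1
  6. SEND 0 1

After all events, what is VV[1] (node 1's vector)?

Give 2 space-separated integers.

Initial: VV[0]=[0, 0]
Initial: VV[1]=[0, 0]
Event 1: SEND 1->0: VV[1][1]++ -> VV[1]=[0, 1], msg_vec=[0, 1]; VV[0]=max(VV[0],msg_vec) then VV[0][0]++ -> VV[0]=[1, 1]
Event 2: LOCAL 0: VV[0][0]++ -> VV[0]=[2, 1]
Event 3: SEND 1->0: VV[1][1]++ -> VV[1]=[0, 2], msg_vec=[0, 2]; VV[0]=max(VV[0],msg_vec) then VV[0][0]++ -> VV[0]=[3, 2]
Event 4: SEND 1->0: VV[1][1]++ -> VV[1]=[0, 3], msg_vec=[0, 3]; VV[0]=max(VV[0],msg_vec) then VV[0][0]++ -> VV[0]=[4, 3]
Event 5: LOCAL 1: VV[1][1]++ -> VV[1]=[0, 4]
Event 6: SEND 0->1: VV[0][0]++ -> VV[0]=[5, 3], msg_vec=[5, 3]; VV[1]=max(VV[1],msg_vec) then VV[1][1]++ -> VV[1]=[5, 5]
Final vectors: VV[0]=[5, 3]; VV[1]=[5, 5]

Answer: 5 5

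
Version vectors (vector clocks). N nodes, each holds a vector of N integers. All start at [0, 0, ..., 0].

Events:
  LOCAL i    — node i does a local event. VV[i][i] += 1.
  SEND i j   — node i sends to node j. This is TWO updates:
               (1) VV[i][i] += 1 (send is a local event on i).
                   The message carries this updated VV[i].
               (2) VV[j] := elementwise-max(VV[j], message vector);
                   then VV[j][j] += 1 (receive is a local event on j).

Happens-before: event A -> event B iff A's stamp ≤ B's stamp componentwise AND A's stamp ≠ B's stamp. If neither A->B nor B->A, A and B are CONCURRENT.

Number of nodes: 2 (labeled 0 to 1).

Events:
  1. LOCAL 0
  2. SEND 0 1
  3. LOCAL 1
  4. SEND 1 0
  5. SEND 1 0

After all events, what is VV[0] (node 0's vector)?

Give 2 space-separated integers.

Answer: 4 4

Derivation:
Initial: VV[0]=[0, 0]
Initial: VV[1]=[0, 0]
Event 1: LOCAL 0: VV[0][0]++ -> VV[0]=[1, 0]
Event 2: SEND 0->1: VV[0][0]++ -> VV[0]=[2, 0], msg_vec=[2, 0]; VV[1]=max(VV[1],msg_vec) then VV[1][1]++ -> VV[1]=[2, 1]
Event 3: LOCAL 1: VV[1][1]++ -> VV[1]=[2, 2]
Event 4: SEND 1->0: VV[1][1]++ -> VV[1]=[2, 3], msg_vec=[2, 3]; VV[0]=max(VV[0],msg_vec) then VV[0][0]++ -> VV[0]=[3, 3]
Event 5: SEND 1->0: VV[1][1]++ -> VV[1]=[2, 4], msg_vec=[2, 4]; VV[0]=max(VV[0],msg_vec) then VV[0][0]++ -> VV[0]=[4, 4]
Final vectors: VV[0]=[4, 4]; VV[1]=[2, 4]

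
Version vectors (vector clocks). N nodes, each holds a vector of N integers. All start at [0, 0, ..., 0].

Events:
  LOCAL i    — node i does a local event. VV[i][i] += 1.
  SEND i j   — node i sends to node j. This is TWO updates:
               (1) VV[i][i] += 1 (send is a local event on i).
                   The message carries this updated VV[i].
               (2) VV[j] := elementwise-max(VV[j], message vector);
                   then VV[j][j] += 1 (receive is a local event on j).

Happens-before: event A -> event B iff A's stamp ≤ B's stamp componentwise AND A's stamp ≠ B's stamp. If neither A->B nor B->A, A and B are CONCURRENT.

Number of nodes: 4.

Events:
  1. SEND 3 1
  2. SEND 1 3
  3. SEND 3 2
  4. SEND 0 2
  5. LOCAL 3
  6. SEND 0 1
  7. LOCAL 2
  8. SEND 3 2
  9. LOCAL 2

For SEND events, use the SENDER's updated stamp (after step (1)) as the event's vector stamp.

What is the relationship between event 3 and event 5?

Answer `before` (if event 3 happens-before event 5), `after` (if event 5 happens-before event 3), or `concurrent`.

Answer: before

Derivation:
Initial: VV[0]=[0, 0, 0, 0]
Initial: VV[1]=[0, 0, 0, 0]
Initial: VV[2]=[0, 0, 0, 0]
Initial: VV[3]=[0, 0, 0, 0]
Event 1: SEND 3->1: VV[3][3]++ -> VV[3]=[0, 0, 0, 1], msg_vec=[0, 0, 0, 1]; VV[1]=max(VV[1],msg_vec) then VV[1][1]++ -> VV[1]=[0, 1, 0, 1]
Event 2: SEND 1->3: VV[1][1]++ -> VV[1]=[0, 2, 0, 1], msg_vec=[0, 2, 0, 1]; VV[3]=max(VV[3],msg_vec) then VV[3][3]++ -> VV[3]=[0, 2, 0, 2]
Event 3: SEND 3->2: VV[3][3]++ -> VV[3]=[0, 2, 0, 3], msg_vec=[0, 2, 0, 3]; VV[2]=max(VV[2],msg_vec) then VV[2][2]++ -> VV[2]=[0, 2, 1, 3]
Event 4: SEND 0->2: VV[0][0]++ -> VV[0]=[1, 0, 0, 0], msg_vec=[1, 0, 0, 0]; VV[2]=max(VV[2],msg_vec) then VV[2][2]++ -> VV[2]=[1, 2, 2, 3]
Event 5: LOCAL 3: VV[3][3]++ -> VV[3]=[0, 2, 0, 4]
Event 6: SEND 0->1: VV[0][0]++ -> VV[0]=[2, 0, 0, 0], msg_vec=[2, 0, 0, 0]; VV[1]=max(VV[1],msg_vec) then VV[1][1]++ -> VV[1]=[2, 3, 0, 1]
Event 7: LOCAL 2: VV[2][2]++ -> VV[2]=[1, 2, 3, 3]
Event 8: SEND 3->2: VV[3][3]++ -> VV[3]=[0, 2, 0, 5], msg_vec=[0, 2, 0, 5]; VV[2]=max(VV[2],msg_vec) then VV[2][2]++ -> VV[2]=[1, 2, 4, 5]
Event 9: LOCAL 2: VV[2][2]++ -> VV[2]=[1, 2, 5, 5]
Event 3 stamp: [0, 2, 0, 3]
Event 5 stamp: [0, 2, 0, 4]
[0, 2, 0, 3] <= [0, 2, 0, 4]? True
[0, 2, 0, 4] <= [0, 2, 0, 3]? False
Relation: before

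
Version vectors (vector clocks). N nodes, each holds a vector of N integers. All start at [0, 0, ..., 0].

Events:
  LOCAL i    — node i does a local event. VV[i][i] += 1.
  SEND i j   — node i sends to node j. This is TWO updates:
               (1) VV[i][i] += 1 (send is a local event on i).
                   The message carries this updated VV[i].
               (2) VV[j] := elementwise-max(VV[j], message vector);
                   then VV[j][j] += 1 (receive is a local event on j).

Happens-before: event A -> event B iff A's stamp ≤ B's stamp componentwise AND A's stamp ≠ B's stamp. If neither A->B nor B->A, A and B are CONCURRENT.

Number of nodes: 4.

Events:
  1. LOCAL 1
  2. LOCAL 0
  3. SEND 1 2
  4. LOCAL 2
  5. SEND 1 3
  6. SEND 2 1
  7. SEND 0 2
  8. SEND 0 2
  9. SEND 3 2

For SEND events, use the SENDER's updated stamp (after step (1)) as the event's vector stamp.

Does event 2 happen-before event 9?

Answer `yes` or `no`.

Initial: VV[0]=[0, 0, 0, 0]
Initial: VV[1]=[0, 0, 0, 0]
Initial: VV[2]=[0, 0, 0, 0]
Initial: VV[3]=[0, 0, 0, 0]
Event 1: LOCAL 1: VV[1][1]++ -> VV[1]=[0, 1, 0, 0]
Event 2: LOCAL 0: VV[0][0]++ -> VV[0]=[1, 0, 0, 0]
Event 3: SEND 1->2: VV[1][1]++ -> VV[1]=[0, 2, 0, 0], msg_vec=[0, 2, 0, 0]; VV[2]=max(VV[2],msg_vec) then VV[2][2]++ -> VV[2]=[0, 2, 1, 0]
Event 4: LOCAL 2: VV[2][2]++ -> VV[2]=[0, 2, 2, 0]
Event 5: SEND 1->3: VV[1][1]++ -> VV[1]=[0, 3, 0, 0], msg_vec=[0, 3, 0, 0]; VV[3]=max(VV[3],msg_vec) then VV[3][3]++ -> VV[3]=[0, 3, 0, 1]
Event 6: SEND 2->1: VV[2][2]++ -> VV[2]=[0, 2, 3, 0], msg_vec=[0, 2, 3, 0]; VV[1]=max(VV[1],msg_vec) then VV[1][1]++ -> VV[1]=[0, 4, 3, 0]
Event 7: SEND 0->2: VV[0][0]++ -> VV[0]=[2, 0, 0, 0], msg_vec=[2, 0, 0, 0]; VV[2]=max(VV[2],msg_vec) then VV[2][2]++ -> VV[2]=[2, 2, 4, 0]
Event 8: SEND 0->2: VV[0][0]++ -> VV[0]=[3, 0, 0, 0], msg_vec=[3, 0, 0, 0]; VV[2]=max(VV[2],msg_vec) then VV[2][2]++ -> VV[2]=[3, 2, 5, 0]
Event 9: SEND 3->2: VV[3][3]++ -> VV[3]=[0, 3, 0, 2], msg_vec=[0, 3, 0, 2]; VV[2]=max(VV[2],msg_vec) then VV[2][2]++ -> VV[2]=[3, 3, 6, 2]
Event 2 stamp: [1, 0, 0, 0]
Event 9 stamp: [0, 3, 0, 2]
[1, 0, 0, 0] <= [0, 3, 0, 2]? False. Equal? False. Happens-before: False

Answer: no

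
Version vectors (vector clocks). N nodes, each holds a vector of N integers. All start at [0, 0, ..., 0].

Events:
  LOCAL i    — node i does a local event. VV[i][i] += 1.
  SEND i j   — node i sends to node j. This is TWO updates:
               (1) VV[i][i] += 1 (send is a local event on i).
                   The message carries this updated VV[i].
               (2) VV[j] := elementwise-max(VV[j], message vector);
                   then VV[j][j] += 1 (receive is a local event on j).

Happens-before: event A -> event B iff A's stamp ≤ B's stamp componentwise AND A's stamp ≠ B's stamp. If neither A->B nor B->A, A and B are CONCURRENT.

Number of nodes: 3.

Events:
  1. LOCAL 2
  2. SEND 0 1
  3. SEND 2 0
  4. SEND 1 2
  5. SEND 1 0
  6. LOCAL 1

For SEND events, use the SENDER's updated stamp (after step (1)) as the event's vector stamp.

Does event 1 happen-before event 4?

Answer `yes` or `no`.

Answer: no

Derivation:
Initial: VV[0]=[0, 0, 0]
Initial: VV[1]=[0, 0, 0]
Initial: VV[2]=[0, 0, 0]
Event 1: LOCAL 2: VV[2][2]++ -> VV[2]=[0, 0, 1]
Event 2: SEND 0->1: VV[0][0]++ -> VV[0]=[1, 0, 0], msg_vec=[1, 0, 0]; VV[1]=max(VV[1],msg_vec) then VV[1][1]++ -> VV[1]=[1, 1, 0]
Event 3: SEND 2->0: VV[2][2]++ -> VV[2]=[0, 0, 2], msg_vec=[0, 0, 2]; VV[0]=max(VV[0],msg_vec) then VV[0][0]++ -> VV[0]=[2, 0, 2]
Event 4: SEND 1->2: VV[1][1]++ -> VV[1]=[1, 2, 0], msg_vec=[1, 2, 0]; VV[2]=max(VV[2],msg_vec) then VV[2][2]++ -> VV[2]=[1, 2, 3]
Event 5: SEND 1->0: VV[1][1]++ -> VV[1]=[1, 3, 0], msg_vec=[1, 3, 0]; VV[0]=max(VV[0],msg_vec) then VV[0][0]++ -> VV[0]=[3, 3, 2]
Event 6: LOCAL 1: VV[1][1]++ -> VV[1]=[1, 4, 0]
Event 1 stamp: [0, 0, 1]
Event 4 stamp: [1, 2, 0]
[0, 0, 1] <= [1, 2, 0]? False. Equal? False. Happens-before: False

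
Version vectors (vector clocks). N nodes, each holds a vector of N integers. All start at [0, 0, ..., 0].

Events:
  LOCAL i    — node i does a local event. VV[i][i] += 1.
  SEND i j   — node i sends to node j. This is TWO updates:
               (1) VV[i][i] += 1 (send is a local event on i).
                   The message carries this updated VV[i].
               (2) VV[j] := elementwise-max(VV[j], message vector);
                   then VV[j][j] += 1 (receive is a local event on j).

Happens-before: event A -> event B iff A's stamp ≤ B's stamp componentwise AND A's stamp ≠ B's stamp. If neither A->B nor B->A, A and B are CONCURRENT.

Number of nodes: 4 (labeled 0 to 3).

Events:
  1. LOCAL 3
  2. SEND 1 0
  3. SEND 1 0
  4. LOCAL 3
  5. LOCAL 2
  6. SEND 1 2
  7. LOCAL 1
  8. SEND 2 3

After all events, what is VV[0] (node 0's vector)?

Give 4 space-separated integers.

Initial: VV[0]=[0, 0, 0, 0]
Initial: VV[1]=[0, 0, 0, 0]
Initial: VV[2]=[0, 0, 0, 0]
Initial: VV[3]=[0, 0, 0, 0]
Event 1: LOCAL 3: VV[3][3]++ -> VV[3]=[0, 0, 0, 1]
Event 2: SEND 1->0: VV[1][1]++ -> VV[1]=[0, 1, 0, 0], msg_vec=[0, 1, 0, 0]; VV[0]=max(VV[0],msg_vec) then VV[0][0]++ -> VV[0]=[1, 1, 0, 0]
Event 3: SEND 1->0: VV[1][1]++ -> VV[1]=[0, 2, 0, 0], msg_vec=[0, 2, 0, 0]; VV[0]=max(VV[0],msg_vec) then VV[0][0]++ -> VV[0]=[2, 2, 0, 0]
Event 4: LOCAL 3: VV[3][3]++ -> VV[3]=[0, 0, 0, 2]
Event 5: LOCAL 2: VV[2][2]++ -> VV[2]=[0, 0, 1, 0]
Event 6: SEND 1->2: VV[1][1]++ -> VV[1]=[0, 3, 0, 0], msg_vec=[0, 3, 0, 0]; VV[2]=max(VV[2],msg_vec) then VV[2][2]++ -> VV[2]=[0, 3, 2, 0]
Event 7: LOCAL 1: VV[1][1]++ -> VV[1]=[0, 4, 0, 0]
Event 8: SEND 2->3: VV[2][2]++ -> VV[2]=[0, 3, 3, 0], msg_vec=[0, 3, 3, 0]; VV[3]=max(VV[3],msg_vec) then VV[3][3]++ -> VV[3]=[0, 3, 3, 3]
Final vectors: VV[0]=[2, 2, 0, 0]; VV[1]=[0, 4, 0, 0]; VV[2]=[0, 3, 3, 0]; VV[3]=[0, 3, 3, 3]

Answer: 2 2 0 0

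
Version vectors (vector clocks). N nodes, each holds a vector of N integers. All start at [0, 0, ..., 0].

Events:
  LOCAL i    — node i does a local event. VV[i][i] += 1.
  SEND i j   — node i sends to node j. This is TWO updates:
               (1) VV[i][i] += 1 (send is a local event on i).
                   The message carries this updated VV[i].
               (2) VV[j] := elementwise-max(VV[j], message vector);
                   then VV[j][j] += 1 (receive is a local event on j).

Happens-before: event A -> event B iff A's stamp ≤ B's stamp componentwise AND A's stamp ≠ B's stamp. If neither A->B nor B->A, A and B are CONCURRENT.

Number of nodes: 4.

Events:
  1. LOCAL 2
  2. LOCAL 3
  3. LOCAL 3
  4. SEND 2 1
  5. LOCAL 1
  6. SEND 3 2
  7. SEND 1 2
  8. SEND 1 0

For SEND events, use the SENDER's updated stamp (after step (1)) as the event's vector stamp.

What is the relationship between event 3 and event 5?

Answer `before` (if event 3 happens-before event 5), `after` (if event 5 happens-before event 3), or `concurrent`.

Answer: concurrent

Derivation:
Initial: VV[0]=[0, 0, 0, 0]
Initial: VV[1]=[0, 0, 0, 0]
Initial: VV[2]=[0, 0, 0, 0]
Initial: VV[3]=[0, 0, 0, 0]
Event 1: LOCAL 2: VV[2][2]++ -> VV[2]=[0, 0, 1, 0]
Event 2: LOCAL 3: VV[3][3]++ -> VV[3]=[0, 0, 0, 1]
Event 3: LOCAL 3: VV[3][3]++ -> VV[3]=[0, 0, 0, 2]
Event 4: SEND 2->1: VV[2][2]++ -> VV[2]=[0, 0, 2, 0], msg_vec=[0, 0, 2, 0]; VV[1]=max(VV[1],msg_vec) then VV[1][1]++ -> VV[1]=[0, 1, 2, 0]
Event 5: LOCAL 1: VV[1][1]++ -> VV[1]=[0, 2, 2, 0]
Event 6: SEND 3->2: VV[3][3]++ -> VV[3]=[0, 0, 0, 3], msg_vec=[0, 0, 0, 3]; VV[2]=max(VV[2],msg_vec) then VV[2][2]++ -> VV[2]=[0, 0, 3, 3]
Event 7: SEND 1->2: VV[1][1]++ -> VV[1]=[0, 3, 2, 0], msg_vec=[0, 3, 2, 0]; VV[2]=max(VV[2],msg_vec) then VV[2][2]++ -> VV[2]=[0, 3, 4, 3]
Event 8: SEND 1->0: VV[1][1]++ -> VV[1]=[0, 4, 2, 0], msg_vec=[0, 4, 2, 0]; VV[0]=max(VV[0],msg_vec) then VV[0][0]++ -> VV[0]=[1, 4, 2, 0]
Event 3 stamp: [0, 0, 0, 2]
Event 5 stamp: [0, 2, 2, 0]
[0, 0, 0, 2] <= [0, 2, 2, 0]? False
[0, 2, 2, 0] <= [0, 0, 0, 2]? False
Relation: concurrent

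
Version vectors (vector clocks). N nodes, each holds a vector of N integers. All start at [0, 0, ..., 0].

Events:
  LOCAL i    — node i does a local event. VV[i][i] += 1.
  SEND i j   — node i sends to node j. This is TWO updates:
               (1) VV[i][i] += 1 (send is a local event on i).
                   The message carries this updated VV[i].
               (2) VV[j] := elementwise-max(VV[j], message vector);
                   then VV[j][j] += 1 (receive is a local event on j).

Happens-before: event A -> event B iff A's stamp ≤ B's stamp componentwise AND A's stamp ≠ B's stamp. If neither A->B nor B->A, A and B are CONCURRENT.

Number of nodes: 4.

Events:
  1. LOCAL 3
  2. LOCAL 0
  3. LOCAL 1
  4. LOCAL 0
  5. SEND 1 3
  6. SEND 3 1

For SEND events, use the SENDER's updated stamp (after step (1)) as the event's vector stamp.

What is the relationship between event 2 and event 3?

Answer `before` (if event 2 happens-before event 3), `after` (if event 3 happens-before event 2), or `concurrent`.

Initial: VV[0]=[0, 0, 0, 0]
Initial: VV[1]=[0, 0, 0, 0]
Initial: VV[2]=[0, 0, 0, 0]
Initial: VV[3]=[0, 0, 0, 0]
Event 1: LOCAL 3: VV[3][3]++ -> VV[3]=[0, 0, 0, 1]
Event 2: LOCAL 0: VV[0][0]++ -> VV[0]=[1, 0, 0, 0]
Event 3: LOCAL 1: VV[1][1]++ -> VV[1]=[0, 1, 0, 0]
Event 4: LOCAL 0: VV[0][0]++ -> VV[0]=[2, 0, 0, 0]
Event 5: SEND 1->3: VV[1][1]++ -> VV[1]=[0, 2, 0, 0], msg_vec=[0, 2, 0, 0]; VV[3]=max(VV[3],msg_vec) then VV[3][3]++ -> VV[3]=[0, 2, 0, 2]
Event 6: SEND 3->1: VV[3][3]++ -> VV[3]=[0, 2, 0, 3], msg_vec=[0, 2, 0, 3]; VV[1]=max(VV[1],msg_vec) then VV[1][1]++ -> VV[1]=[0, 3, 0, 3]
Event 2 stamp: [1, 0, 0, 0]
Event 3 stamp: [0, 1, 0, 0]
[1, 0, 0, 0] <= [0, 1, 0, 0]? False
[0, 1, 0, 0] <= [1, 0, 0, 0]? False
Relation: concurrent

Answer: concurrent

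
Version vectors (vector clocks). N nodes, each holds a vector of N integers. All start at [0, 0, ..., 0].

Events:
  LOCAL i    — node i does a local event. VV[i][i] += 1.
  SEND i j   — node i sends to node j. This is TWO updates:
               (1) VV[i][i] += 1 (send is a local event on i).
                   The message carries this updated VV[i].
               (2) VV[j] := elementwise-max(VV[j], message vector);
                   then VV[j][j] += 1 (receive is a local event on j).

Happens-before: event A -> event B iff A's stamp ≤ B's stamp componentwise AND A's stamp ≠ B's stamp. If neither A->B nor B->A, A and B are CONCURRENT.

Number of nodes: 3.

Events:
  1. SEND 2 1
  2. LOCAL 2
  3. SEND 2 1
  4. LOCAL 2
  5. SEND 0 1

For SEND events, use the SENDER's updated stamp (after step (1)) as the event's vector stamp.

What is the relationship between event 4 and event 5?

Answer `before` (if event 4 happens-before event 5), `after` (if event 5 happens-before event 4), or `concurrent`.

Answer: concurrent

Derivation:
Initial: VV[0]=[0, 0, 0]
Initial: VV[1]=[0, 0, 0]
Initial: VV[2]=[0, 0, 0]
Event 1: SEND 2->1: VV[2][2]++ -> VV[2]=[0, 0, 1], msg_vec=[0, 0, 1]; VV[1]=max(VV[1],msg_vec) then VV[1][1]++ -> VV[1]=[0, 1, 1]
Event 2: LOCAL 2: VV[2][2]++ -> VV[2]=[0, 0, 2]
Event 3: SEND 2->1: VV[2][2]++ -> VV[2]=[0, 0, 3], msg_vec=[0, 0, 3]; VV[1]=max(VV[1],msg_vec) then VV[1][1]++ -> VV[1]=[0, 2, 3]
Event 4: LOCAL 2: VV[2][2]++ -> VV[2]=[0, 0, 4]
Event 5: SEND 0->1: VV[0][0]++ -> VV[0]=[1, 0, 0], msg_vec=[1, 0, 0]; VV[1]=max(VV[1],msg_vec) then VV[1][1]++ -> VV[1]=[1, 3, 3]
Event 4 stamp: [0, 0, 4]
Event 5 stamp: [1, 0, 0]
[0, 0, 4] <= [1, 0, 0]? False
[1, 0, 0] <= [0, 0, 4]? False
Relation: concurrent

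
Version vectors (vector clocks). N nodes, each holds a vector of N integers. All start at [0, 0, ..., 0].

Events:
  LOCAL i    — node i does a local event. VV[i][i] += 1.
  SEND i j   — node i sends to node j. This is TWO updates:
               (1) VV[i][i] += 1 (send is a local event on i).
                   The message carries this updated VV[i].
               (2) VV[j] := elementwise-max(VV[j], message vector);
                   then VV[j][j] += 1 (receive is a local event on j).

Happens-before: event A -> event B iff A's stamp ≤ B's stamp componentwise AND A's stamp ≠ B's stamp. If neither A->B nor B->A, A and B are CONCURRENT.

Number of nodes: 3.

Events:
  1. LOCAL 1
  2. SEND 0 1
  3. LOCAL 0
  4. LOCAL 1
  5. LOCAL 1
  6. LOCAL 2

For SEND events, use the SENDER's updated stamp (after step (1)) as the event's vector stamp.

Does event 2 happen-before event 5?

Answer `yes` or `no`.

Initial: VV[0]=[0, 0, 0]
Initial: VV[1]=[0, 0, 0]
Initial: VV[2]=[0, 0, 0]
Event 1: LOCAL 1: VV[1][1]++ -> VV[1]=[0, 1, 0]
Event 2: SEND 0->1: VV[0][0]++ -> VV[0]=[1, 0, 0], msg_vec=[1, 0, 0]; VV[1]=max(VV[1],msg_vec) then VV[1][1]++ -> VV[1]=[1, 2, 0]
Event 3: LOCAL 0: VV[0][0]++ -> VV[0]=[2, 0, 0]
Event 4: LOCAL 1: VV[1][1]++ -> VV[1]=[1, 3, 0]
Event 5: LOCAL 1: VV[1][1]++ -> VV[1]=[1, 4, 0]
Event 6: LOCAL 2: VV[2][2]++ -> VV[2]=[0, 0, 1]
Event 2 stamp: [1, 0, 0]
Event 5 stamp: [1, 4, 0]
[1, 0, 0] <= [1, 4, 0]? True. Equal? False. Happens-before: True

Answer: yes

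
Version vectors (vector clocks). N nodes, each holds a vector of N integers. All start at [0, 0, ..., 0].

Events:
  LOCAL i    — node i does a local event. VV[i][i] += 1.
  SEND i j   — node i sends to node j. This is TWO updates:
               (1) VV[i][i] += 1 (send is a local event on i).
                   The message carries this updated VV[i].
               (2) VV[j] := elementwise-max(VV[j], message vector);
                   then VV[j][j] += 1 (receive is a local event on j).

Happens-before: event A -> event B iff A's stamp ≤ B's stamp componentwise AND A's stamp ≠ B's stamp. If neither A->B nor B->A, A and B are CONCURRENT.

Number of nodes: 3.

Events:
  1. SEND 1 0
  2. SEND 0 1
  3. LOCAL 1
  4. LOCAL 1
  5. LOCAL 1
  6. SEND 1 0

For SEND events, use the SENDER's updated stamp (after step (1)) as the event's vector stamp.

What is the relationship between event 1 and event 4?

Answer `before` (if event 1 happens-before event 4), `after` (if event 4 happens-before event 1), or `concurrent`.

Initial: VV[0]=[0, 0, 0]
Initial: VV[1]=[0, 0, 0]
Initial: VV[2]=[0, 0, 0]
Event 1: SEND 1->0: VV[1][1]++ -> VV[1]=[0, 1, 0], msg_vec=[0, 1, 0]; VV[0]=max(VV[0],msg_vec) then VV[0][0]++ -> VV[0]=[1, 1, 0]
Event 2: SEND 0->1: VV[0][0]++ -> VV[0]=[2, 1, 0], msg_vec=[2, 1, 0]; VV[1]=max(VV[1],msg_vec) then VV[1][1]++ -> VV[1]=[2, 2, 0]
Event 3: LOCAL 1: VV[1][1]++ -> VV[1]=[2, 3, 0]
Event 4: LOCAL 1: VV[1][1]++ -> VV[1]=[2, 4, 0]
Event 5: LOCAL 1: VV[1][1]++ -> VV[1]=[2, 5, 0]
Event 6: SEND 1->0: VV[1][1]++ -> VV[1]=[2, 6, 0], msg_vec=[2, 6, 0]; VV[0]=max(VV[0],msg_vec) then VV[0][0]++ -> VV[0]=[3, 6, 0]
Event 1 stamp: [0, 1, 0]
Event 4 stamp: [2, 4, 0]
[0, 1, 0] <= [2, 4, 0]? True
[2, 4, 0] <= [0, 1, 0]? False
Relation: before

Answer: before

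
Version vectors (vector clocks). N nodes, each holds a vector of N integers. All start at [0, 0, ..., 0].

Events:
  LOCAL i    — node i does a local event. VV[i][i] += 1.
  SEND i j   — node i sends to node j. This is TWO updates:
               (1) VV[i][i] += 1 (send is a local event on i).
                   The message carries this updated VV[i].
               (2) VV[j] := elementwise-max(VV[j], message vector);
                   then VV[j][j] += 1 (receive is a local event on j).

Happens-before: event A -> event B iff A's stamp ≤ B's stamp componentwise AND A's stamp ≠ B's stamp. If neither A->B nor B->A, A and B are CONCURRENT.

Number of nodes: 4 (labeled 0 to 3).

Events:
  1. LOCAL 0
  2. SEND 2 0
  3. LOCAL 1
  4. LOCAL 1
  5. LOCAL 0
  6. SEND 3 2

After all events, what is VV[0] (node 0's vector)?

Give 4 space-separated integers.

Initial: VV[0]=[0, 0, 0, 0]
Initial: VV[1]=[0, 0, 0, 0]
Initial: VV[2]=[0, 0, 0, 0]
Initial: VV[3]=[0, 0, 0, 0]
Event 1: LOCAL 0: VV[0][0]++ -> VV[0]=[1, 0, 0, 0]
Event 2: SEND 2->0: VV[2][2]++ -> VV[2]=[0, 0, 1, 0], msg_vec=[0, 0, 1, 0]; VV[0]=max(VV[0],msg_vec) then VV[0][0]++ -> VV[0]=[2, 0, 1, 0]
Event 3: LOCAL 1: VV[1][1]++ -> VV[1]=[0, 1, 0, 0]
Event 4: LOCAL 1: VV[1][1]++ -> VV[1]=[0, 2, 0, 0]
Event 5: LOCAL 0: VV[0][0]++ -> VV[0]=[3, 0, 1, 0]
Event 6: SEND 3->2: VV[3][3]++ -> VV[3]=[0, 0, 0, 1], msg_vec=[0, 0, 0, 1]; VV[2]=max(VV[2],msg_vec) then VV[2][2]++ -> VV[2]=[0, 0, 2, 1]
Final vectors: VV[0]=[3, 0, 1, 0]; VV[1]=[0, 2, 0, 0]; VV[2]=[0, 0, 2, 1]; VV[3]=[0, 0, 0, 1]

Answer: 3 0 1 0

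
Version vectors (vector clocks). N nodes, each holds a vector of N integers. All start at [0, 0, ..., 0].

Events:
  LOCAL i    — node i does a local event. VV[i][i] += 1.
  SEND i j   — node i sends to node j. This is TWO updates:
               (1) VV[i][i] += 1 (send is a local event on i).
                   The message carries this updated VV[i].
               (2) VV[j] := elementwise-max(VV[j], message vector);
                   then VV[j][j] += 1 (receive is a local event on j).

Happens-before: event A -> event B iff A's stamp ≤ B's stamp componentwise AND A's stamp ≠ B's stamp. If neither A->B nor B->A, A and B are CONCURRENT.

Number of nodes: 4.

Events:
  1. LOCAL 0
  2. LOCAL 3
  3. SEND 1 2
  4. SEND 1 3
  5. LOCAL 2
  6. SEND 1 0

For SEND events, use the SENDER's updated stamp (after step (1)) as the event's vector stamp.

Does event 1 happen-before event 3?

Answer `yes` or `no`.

Initial: VV[0]=[0, 0, 0, 0]
Initial: VV[1]=[0, 0, 0, 0]
Initial: VV[2]=[0, 0, 0, 0]
Initial: VV[3]=[0, 0, 0, 0]
Event 1: LOCAL 0: VV[0][0]++ -> VV[0]=[1, 0, 0, 0]
Event 2: LOCAL 3: VV[3][3]++ -> VV[3]=[0, 0, 0, 1]
Event 3: SEND 1->2: VV[1][1]++ -> VV[1]=[0, 1, 0, 0], msg_vec=[0, 1, 0, 0]; VV[2]=max(VV[2],msg_vec) then VV[2][2]++ -> VV[2]=[0, 1, 1, 0]
Event 4: SEND 1->3: VV[1][1]++ -> VV[1]=[0, 2, 0, 0], msg_vec=[0, 2, 0, 0]; VV[3]=max(VV[3],msg_vec) then VV[3][3]++ -> VV[3]=[0, 2, 0, 2]
Event 5: LOCAL 2: VV[2][2]++ -> VV[2]=[0, 1, 2, 0]
Event 6: SEND 1->0: VV[1][1]++ -> VV[1]=[0, 3, 0, 0], msg_vec=[0, 3, 0, 0]; VV[0]=max(VV[0],msg_vec) then VV[0][0]++ -> VV[0]=[2, 3, 0, 0]
Event 1 stamp: [1, 0, 0, 0]
Event 3 stamp: [0, 1, 0, 0]
[1, 0, 0, 0] <= [0, 1, 0, 0]? False. Equal? False. Happens-before: False

Answer: no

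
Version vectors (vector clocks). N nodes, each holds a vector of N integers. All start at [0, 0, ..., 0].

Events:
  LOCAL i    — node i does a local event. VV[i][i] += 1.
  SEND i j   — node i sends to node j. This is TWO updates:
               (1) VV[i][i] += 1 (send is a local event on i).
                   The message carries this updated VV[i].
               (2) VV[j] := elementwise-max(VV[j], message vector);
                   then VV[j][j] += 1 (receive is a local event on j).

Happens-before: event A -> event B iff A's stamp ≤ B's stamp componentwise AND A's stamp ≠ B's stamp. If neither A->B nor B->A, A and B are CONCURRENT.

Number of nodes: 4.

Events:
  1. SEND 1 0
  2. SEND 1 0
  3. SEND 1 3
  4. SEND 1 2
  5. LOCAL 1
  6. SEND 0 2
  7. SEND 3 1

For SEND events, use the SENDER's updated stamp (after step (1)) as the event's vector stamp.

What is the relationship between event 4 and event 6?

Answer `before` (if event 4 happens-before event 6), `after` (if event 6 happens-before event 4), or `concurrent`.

Answer: concurrent

Derivation:
Initial: VV[0]=[0, 0, 0, 0]
Initial: VV[1]=[0, 0, 0, 0]
Initial: VV[2]=[0, 0, 0, 0]
Initial: VV[3]=[0, 0, 0, 0]
Event 1: SEND 1->0: VV[1][1]++ -> VV[1]=[0, 1, 0, 0], msg_vec=[0, 1, 0, 0]; VV[0]=max(VV[0],msg_vec) then VV[0][0]++ -> VV[0]=[1, 1, 0, 0]
Event 2: SEND 1->0: VV[1][1]++ -> VV[1]=[0, 2, 0, 0], msg_vec=[0, 2, 0, 0]; VV[0]=max(VV[0],msg_vec) then VV[0][0]++ -> VV[0]=[2, 2, 0, 0]
Event 3: SEND 1->3: VV[1][1]++ -> VV[1]=[0, 3, 0, 0], msg_vec=[0, 3, 0, 0]; VV[3]=max(VV[3],msg_vec) then VV[3][3]++ -> VV[3]=[0, 3, 0, 1]
Event 4: SEND 1->2: VV[1][1]++ -> VV[1]=[0, 4, 0, 0], msg_vec=[0, 4, 0, 0]; VV[2]=max(VV[2],msg_vec) then VV[2][2]++ -> VV[2]=[0, 4, 1, 0]
Event 5: LOCAL 1: VV[1][1]++ -> VV[1]=[0, 5, 0, 0]
Event 6: SEND 0->2: VV[0][0]++ -> VV[0]=[3, 2, 0, 0], msg_vec=[3, 2, 0, 0]; VV[2]=max(VV[2],msg_vec) then VV[2][2]++ -> VV[2]=[3, 4, 2, 0]
Event 7: SEND 3->1: VV[3][3]++ -> VV[3]=[0, 3, 0, 2], msg_vec=[0, 3, 0, 2]; VV[1]=max(VV[1],msg_vec) then VV[1][1]++ -> VV[1]=[0, 6, 0, 2]
Event 4 stamp: [0, 4, 0, 0]
Event 6 stamp: [3, 2, 0, 0]
[0, 4, 0, 0] <= [3, 2, 0, 0]? False
[3, 2, 0, 0] <= [0, 4, 0, 0]? False
Relation: concurrent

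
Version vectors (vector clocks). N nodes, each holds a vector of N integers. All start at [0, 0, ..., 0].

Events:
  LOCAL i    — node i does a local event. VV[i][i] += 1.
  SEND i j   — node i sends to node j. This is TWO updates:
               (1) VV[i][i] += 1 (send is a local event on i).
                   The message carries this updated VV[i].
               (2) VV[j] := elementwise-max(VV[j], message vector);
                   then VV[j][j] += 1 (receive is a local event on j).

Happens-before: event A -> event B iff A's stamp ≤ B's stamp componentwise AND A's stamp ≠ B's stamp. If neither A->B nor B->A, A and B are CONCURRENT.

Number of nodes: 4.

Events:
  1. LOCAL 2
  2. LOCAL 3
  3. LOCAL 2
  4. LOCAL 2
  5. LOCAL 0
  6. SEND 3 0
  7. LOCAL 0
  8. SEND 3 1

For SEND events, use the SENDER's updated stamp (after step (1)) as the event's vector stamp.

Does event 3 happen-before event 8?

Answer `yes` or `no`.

Answer: no

Derivation:
Initial: VV[0]=[0, 0, 0, 0]
Initial: VV[1]=[0, 0, 0, 0]
Initial: VV[2]=[0, 0, 0, 0]
Initial: VV[3]=[0, 0, 0, 0]
Event 1: LOCAL 2: VV[2][2]++ -> VV[2]=[0, 0, 1, 0]
Event 2: LOCAL 3: VV[3][3]++ -> VV[3]=[0, 0, 0, 1]
Event 3: LOCAL 2: VV[2][2]++ -> VV[2]=[0, 0, 2, 0]
Event 4: LOCAL 2: VV[2][2]++ -> VV[2]=[0, 0, 3, 0]
Event 5: LOCAL 0: VV[0][0]++ -> VV[0]=[1, 0, 0, 0]
Event 6: SEND 3->0: VV[3][3]++ -> VV[3]=[0, 0, 0, 2], msg_vec=[0, 0, 0, 2]; VV[0]=max(VV[0],msg_vec) then VV[0][0]++ -> VV[0]=[2, 0, 0, 2]
Event 7: LOCAL 0: VV[0][0]++ -> VV[0]=[3, 0, 0, 2]
Event 8: SEND 3->1: VV[3][3]++ -> VV[3]=[0, 0, 0, 3], msg_vec=[0, 0, 0, 3]; VV[1]=max(VV[1],msg_vec) then VV[1][1]++ -> VV[1]=[0, 1, 0, 3]
Event 3 stamp: [0, 0, 2, 0]
Event 8 stamp: [0, 0, 0, 3]
[0, 0, 2, 0] <= [0, 0, 0, 3]? False. Equal? False. Happens-before: False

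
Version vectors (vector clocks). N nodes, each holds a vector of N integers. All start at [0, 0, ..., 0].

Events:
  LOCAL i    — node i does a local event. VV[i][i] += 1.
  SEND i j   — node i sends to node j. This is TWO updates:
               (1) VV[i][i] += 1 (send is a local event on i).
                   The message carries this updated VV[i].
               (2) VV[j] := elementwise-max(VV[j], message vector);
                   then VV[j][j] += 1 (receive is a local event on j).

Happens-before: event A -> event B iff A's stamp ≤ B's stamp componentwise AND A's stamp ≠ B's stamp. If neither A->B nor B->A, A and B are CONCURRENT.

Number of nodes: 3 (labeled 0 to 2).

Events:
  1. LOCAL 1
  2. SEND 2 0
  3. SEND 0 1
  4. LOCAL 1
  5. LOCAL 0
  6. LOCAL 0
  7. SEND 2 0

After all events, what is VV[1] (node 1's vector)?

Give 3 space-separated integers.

Initial: VV[0]=[0, 0, 0]
Initial: VV[1]=[0, 0, 0]
Initial: VV[2]=[0, 0, 0]
Event 1: LOCAL 1: VV[1][1]++ -> VV[1]=[0, 1, 0]
Event 2: SEND 2->0: VV[2][2]++ -> VV[2]=[0, 0, 1], msg_vec=[0, 0, 1]; VV[0]=max(VV[0],msg_vec) then VV[0][0]++ -> VV[0]=[1, 0, 1]
Event 3: SEND 0->1: VV[0][0]++ -> VV[0]=[2, 0, 1], msg_vec=[2, 0, 1]; VV[1]=max(VV[1],msg_vec) then VV[1][1]++ -> VV[1]=[2, 2, 1]
Event 4: LOCAL 1: VV[1][1]++ -> VV[1]=[2, 3, 1]
Event 5: LOCAL 0: VV[0][0]++ -> VV[0]=[3, 0, 1]
Event 6: LOCAL 0: VV[0][0]++ -> VV[0]=[4, 0, 1]
Event 7: SEND 2->0: VV[2][2]++ -> VV[2]=[0, 0, 2], msg_vec=[0, 0, 2]; VV[0]=max(VV[0],msg_vec) then VV[0][0]++ -> VV[0]=[5, 0, 2]
Final vectors: VV[0]=[5, 0, 2]; VV[1]=[2, 3, 1]; VV[2]=[0, 0, 2]

Answer: 2 3 1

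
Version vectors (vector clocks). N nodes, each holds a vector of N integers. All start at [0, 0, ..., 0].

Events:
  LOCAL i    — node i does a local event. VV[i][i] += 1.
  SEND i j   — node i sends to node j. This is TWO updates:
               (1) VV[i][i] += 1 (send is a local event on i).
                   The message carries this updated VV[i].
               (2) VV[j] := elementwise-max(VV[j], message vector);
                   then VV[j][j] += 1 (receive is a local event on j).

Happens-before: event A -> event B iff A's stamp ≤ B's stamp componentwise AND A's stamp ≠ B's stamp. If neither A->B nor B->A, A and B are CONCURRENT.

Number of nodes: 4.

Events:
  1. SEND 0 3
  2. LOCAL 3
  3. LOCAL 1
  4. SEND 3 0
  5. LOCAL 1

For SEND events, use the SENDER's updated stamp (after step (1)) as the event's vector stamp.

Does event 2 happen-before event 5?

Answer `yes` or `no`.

Answer: no

Derivation:
Initial: VV[0]=[0, 0, 0, 0]
Initial: VV[1]=[0, 0, 0, 0]
Initial: VV[2]=[0, 0, 0, 0]
Initial: VV[3]=[0, 0, 0, 0]
Event 1: SEND 0->3: VV[0][0]++ -> VV[0]=[1, 0, 0, 0], msg_vec=[1, 0, 0, 0]; VV[3]=max(VV[3],msg_vec) then VV[3][3]++ -> VV[3]=[1, 0, 0, 1]
Event 2: LOCAL 3: VV[3][3]++ -> VV[3]=[1, 0, 0, 2]
Event 3: LOCAL 1: VV[1][1]++ -> VV[1]=[0, 1, 0, 0]
Event 4: SEND 3->0: VV[3][3]++ -> VV[3]=[1, 0, 0, 3], msg_vec=[1, 0, 0, 3]; VV[0]=max(VV[0],msg_vec) then VV[0][0]++ -> VV[0]=[2, 0, 0, 3]
Event 5: LOCAL 1: VV[1][1]++ -> VV[1]=[0, 2, 0, 0]
Event 2 stamp: [1, 0, 0, 2]
Event 5 stamp: [0, 2, 0, 0]
[1, 0, 0, 2] <= [0, 2, 0, 0]? False. Equal? False. Happens-before: False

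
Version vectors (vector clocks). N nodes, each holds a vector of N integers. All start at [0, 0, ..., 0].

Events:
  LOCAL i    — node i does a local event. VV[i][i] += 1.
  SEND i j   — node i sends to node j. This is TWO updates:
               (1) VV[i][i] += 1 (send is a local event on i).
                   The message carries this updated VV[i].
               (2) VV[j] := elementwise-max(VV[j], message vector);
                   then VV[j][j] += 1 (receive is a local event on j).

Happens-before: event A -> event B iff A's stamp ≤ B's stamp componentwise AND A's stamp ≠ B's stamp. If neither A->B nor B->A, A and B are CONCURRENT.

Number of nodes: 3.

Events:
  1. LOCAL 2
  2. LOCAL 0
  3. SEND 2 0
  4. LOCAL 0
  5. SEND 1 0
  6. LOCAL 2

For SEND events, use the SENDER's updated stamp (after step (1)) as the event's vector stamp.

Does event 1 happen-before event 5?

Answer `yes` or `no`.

Initial: VV[0]=[0, 0, 0]
Initial: VV[1]=[0, 0, 0]
Initial: VV[2]=[0, 0, 0]
Event 1: LOCAL 2: VV[2][2]++ -> VV[2]=[0, 0, 1]
Event 2: LOCAL 0: VV[0][0]++ -> VV[0]=[1, 0, 0]
Event 3: SEND 2->0: VV[2][2]++ -> VV[2]=[0, 0, 2], msg_vec=[0, 0, 2]; VV[0]=max(VV[0],msg_vec) then VV[0][0]++ -> VV[0]=[2, 0, 2]
Event 4: LOCAL 0: VV[0][0]++ -> VV[0]=[3, 0, 2]
Event 5: SEND 1->0: VV[1][1]++ -> VV[1]=[0, 1, 0], msg_vec=[0, 1, 0]; VV[0]=max(VV[0],msg_vec) then VV[0][0]++ -> VV[0]=[4, 1, 2]
Event 6: LOCAL 2: VV[2][2]++ -> VV[2]=[0, 0, 3]
Event 1 stamp: [0, 0, 1]
Event 5 stamp: [0, 1, 0]
[0, 0, 1] <= [0, 1, 0]? False. Equal? False. Happens-before: False

Answer: no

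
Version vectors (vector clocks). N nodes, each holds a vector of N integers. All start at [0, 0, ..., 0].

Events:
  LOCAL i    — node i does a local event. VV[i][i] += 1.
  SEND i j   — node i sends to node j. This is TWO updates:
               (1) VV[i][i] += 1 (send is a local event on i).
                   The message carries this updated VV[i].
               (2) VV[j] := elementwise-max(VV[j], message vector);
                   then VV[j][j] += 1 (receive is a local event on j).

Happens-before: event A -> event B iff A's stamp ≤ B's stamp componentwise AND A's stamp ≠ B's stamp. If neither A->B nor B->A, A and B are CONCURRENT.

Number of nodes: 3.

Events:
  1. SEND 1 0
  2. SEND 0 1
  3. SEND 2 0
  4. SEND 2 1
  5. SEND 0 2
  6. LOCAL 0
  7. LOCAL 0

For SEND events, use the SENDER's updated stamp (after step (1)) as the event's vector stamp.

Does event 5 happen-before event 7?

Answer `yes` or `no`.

Answer: yes

Derivation:
Initial: VV[0]=[0, 0, 0]
Initial: VV[1]=[0, 0, 0]
Initial: VV[2]=[0, 0, 0]
Event 1: SEND 1->0: VV[1][1]++ -> VV[1]=[0, 1, 0], msg_vec=[0, 1, 0]; VV[0]=max(VV[0],msg_vec) then VV[0][0]++ -> VV[0]=[1, 1, 0]
Event 2: SEND 0->1: VV[0][0]++ -> VV[0]=[2, 1, 0], msg_vec=[2, 1, 0]; VV[1]=max(VV[1],msg_vec) then VV[1][1]++ -> VV[1]=[2, 2, 0]
Event 3: SEND 2->0: VV[2][2]++ -> VV[2]=[0, 0, 1], msg_vec=[0, 0, 1]; VV[0]=max(VV[0],msg_vec) then VV[0][0]++ -> VV[0]=[3, 1, 1]
Event 4: SEND 2->1: VV[2][2]++ -> VV[2]=[0, 0, 2], msg_vec=[0, 0, 2]; VV[1]=max(VV[1],msg_vec) then VV[1][1]++ -> VV[1]=[2, 3, 2]
Event 5: SEND 0->2: VV[0][0]++ -> VV[0]=[4, 1, 1], msg_vec=[4, 1, 1]; VV[2]=max(VV[2],msg_vec) then VV[2][2]++ -> VV[2]=[4, 1, 3]
Event 6: LOCAL 0: VV[0][0]++ -> VV[0]=[5, 1, 1]
Event 7: LOCAL 0: VV[0][0]++ -> VV[0]=[6, 1, 1]
Event 5 stamp: [4, 1, 1]
Event 7 stamp: [6, 1, 1]
[4, 1, 1] <= [6, 1, 1]? True. Equal? False. Happens-before: True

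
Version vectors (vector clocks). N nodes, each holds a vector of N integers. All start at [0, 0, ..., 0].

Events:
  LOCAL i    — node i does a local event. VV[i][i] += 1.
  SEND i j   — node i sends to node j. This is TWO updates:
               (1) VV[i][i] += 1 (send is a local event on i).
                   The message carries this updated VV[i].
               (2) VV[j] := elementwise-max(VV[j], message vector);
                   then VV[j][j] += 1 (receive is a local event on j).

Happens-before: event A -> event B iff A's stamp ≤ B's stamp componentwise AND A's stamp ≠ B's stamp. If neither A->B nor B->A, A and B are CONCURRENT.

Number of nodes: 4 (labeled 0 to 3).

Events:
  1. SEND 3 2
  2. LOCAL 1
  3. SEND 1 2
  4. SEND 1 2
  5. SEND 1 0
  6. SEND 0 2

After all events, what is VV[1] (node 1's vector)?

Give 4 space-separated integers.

Answer: 0 4 0 0

Derivation:
Initial: VV[0]=[0, 0, 0, 0]
Initial: VV[1]=[0, 0, 0, 0]
Initial: VV[2]=[0, 0, 0, 0]
Initial: VV[3]=[0, 0, 0, 0]
Event 1: SEND 3->2: VV[3][3]++ -> VV[3]=[0, 0, 0, 1], msg_vec=[0, 0, 0, 1]; VV[2]=max(VV[2],msg_vec) then VV[2][2]++ -> VV[2]=[0, 0, 1, 1]
Event 2: LOCAL 1: VV[1][1]++ -> VV[1]=[0, 1, 0, 0]
Event 3: SEND 1->2: VV[1][1]++ -> VV[1]=[0, 2, 0, 0], msg_vec=[0, 2, 0, 0]; VV[2]=max(VV[2],msg_vec) then VV[2][2]++ -> VV[2]=[0, 2, 2, 1]
Event 4: SEND 1->2: VV[1][1]++ -> VV[1]=[0, 3, 0, 0], msg_vec=[0, 3, 0, 0]; VV[2]=max(VV[2],msg_vec) then VV[2][2]++ -> VV[2]=[0, 3, 3, 1]
Event 5: SEND 1->0: VV[1][1]++ -> VV[1]=[0, 4, 0, 0], msg_vec=[0, 4, 0, 0]; VV[0]=max(VV[0],msg_vec) then VV[0][0]++ -> VV[0]=[1, 4, 0, 0]
Event 6: SEND 0->2: VV[0][0]++ -> VV[0]=[2, 4, 0, 0], msg_vec=[2, 4, 0, 0]; VV[2]=max(VV[2],msg_vec) then VV[2][2]++ -> VV[2]=[2, 4, 4, 1]
Final vectors: VV[0]=[2, 4, 0, 0]; VV[1]=[0, 4, 0, 0]; VV[2]=[2, 4, 4, 1]; VV[3]=[0, 0, 0, 1]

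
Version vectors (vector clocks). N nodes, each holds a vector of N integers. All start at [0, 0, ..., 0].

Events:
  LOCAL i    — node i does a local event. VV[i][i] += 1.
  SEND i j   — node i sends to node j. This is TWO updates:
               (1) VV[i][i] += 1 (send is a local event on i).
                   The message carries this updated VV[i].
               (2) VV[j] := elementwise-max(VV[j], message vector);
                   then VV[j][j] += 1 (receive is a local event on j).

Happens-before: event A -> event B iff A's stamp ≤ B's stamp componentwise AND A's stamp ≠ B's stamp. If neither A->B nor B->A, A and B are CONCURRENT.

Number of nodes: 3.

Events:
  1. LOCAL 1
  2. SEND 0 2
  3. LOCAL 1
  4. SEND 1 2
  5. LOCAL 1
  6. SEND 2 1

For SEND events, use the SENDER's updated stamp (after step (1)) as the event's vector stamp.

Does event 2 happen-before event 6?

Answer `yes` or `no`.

Initial: VV[0]=[0, 0, 0]
Initial: VV[1]=[0, 0, 0]
Initial: VV[2]=[0, 0, 0]
Event 1: LOCAL 1: VV[1][1]++ -> VV[1]=[0, 1, 0]
Event 2: SEND 0->2: VV[0][0]++ -> VV[0]=[1, 0, 0], msg_vec=[1, 0, 0]; VV[2]=max(VV[2],msg_vec) then VV[2][2]++ -> VV[2]=[1, 0, 1]
Event 3: LOCAL 1: VV[1][1]++ -> VV[1]=[0, 2, 0]
Event 4: SEND 1->2: VV[1][1]++ -> VV[1]=[0, 3, 0], msg_vec=[0, 3, 0]; VV[2]=max(VV[2],msg_vec) then VV[2][2]++ -> VV[2]=[1, 3, 2]
Event 5: LOCAL 1: VV[1][1]++ -> VV[1]=[0, 4, 0]
Event 6: SEND 2->1: VV[2][2]++ -> VV[2]=[1, 3, 3], msg_vec=[1, 3, 3]; VV[1]=max(VV[1],msg_vec) then VV[1][1]++ -> VV[1]=[1, 5, 3]
Event 2 stamp: [1, 0, 0]
Event 6 stamp: [1, 3, 3]
[1, 0, 0] <= [1, 3, 3]? True. Equal? False. Happens-before: True

Answer: yes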